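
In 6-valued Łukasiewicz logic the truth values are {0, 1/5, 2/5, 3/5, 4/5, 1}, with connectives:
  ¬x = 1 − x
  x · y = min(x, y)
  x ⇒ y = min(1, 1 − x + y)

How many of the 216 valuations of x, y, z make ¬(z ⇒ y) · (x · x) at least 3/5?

value 1: 1 assignment (counts)
value 4/5: 5 assignments (counts)
value 3/5: 12 assignments (counts)
value 2/5: 22 assignments
value 1/5: 35 assignments
value 0: 141 assignments
So 18 of the 216 assignments meet the threshold.

18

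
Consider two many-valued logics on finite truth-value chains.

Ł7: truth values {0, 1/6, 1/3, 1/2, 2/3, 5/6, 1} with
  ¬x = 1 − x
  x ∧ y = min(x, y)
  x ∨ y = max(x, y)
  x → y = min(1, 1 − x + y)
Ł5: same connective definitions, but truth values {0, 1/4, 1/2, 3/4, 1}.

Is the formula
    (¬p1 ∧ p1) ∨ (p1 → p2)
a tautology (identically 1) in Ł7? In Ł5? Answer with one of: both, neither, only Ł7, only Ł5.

In Ł7: at p1 = 1/6, p2 = 0 the value is 5/6 — not a tautology.
In Ł5: at p1 = 1/4, p2 = 0 the value is 3/4 — not a tautology.

neither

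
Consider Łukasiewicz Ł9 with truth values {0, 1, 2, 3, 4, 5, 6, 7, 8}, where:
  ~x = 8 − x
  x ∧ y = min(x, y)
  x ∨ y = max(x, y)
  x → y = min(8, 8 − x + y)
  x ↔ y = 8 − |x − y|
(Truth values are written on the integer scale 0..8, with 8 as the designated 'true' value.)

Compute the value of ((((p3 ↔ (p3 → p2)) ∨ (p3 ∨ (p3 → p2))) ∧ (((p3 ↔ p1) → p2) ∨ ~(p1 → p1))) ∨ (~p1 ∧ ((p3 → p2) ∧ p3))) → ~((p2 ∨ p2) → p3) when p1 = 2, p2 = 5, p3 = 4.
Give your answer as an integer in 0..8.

p3 → p2 = 4 → 5 = 8
p3 ↔ (p3 → p2) = 4 ↔ 8 = 4
p3 → p2 = 4 → 5 = 8
p3 ∨ (p3 → p2) = 4 ∨ 8 = 8
(p3 ↔ (p3 → p2)) ∨ (p3 ∨ (p3 → p2)) = 4 ∨ 8 = 8
p3 ↔ p1 = 4 ↔ 2 = 6
(p3 ↔ p1) → p2 = 6 → 5 = 7
p1 → p1 = 2 → 2 = 8
~(p1 → p1) = ~8 = 0
((p3 ↔ p1) → p2) ∨ ~(p1 → p1) = 7 ∨ 0 = 7
((p3 ↔ (p3 → p2)) ∨ (p3 ∨ (p3 → p2))) ∧ (((p3 ↔ p1) → p2) ∨ ~(p1 → p1)) = 8 ∧ 7 = 7
~p1 = ~2 = 6
p3 → p2 = 4 → 5 = 8
(p3 → p2) ∧ p3 = 8 ∧ 4 = 4
~p1 ∧ ((p3 → p2) ∧ p3) = 6 ∧ 4 = 4
(((p3 ↔ (p3 → p2)) ∨ (p3 ∨ (p3 → p2))) ∧ (((p3 ↔ p1) → p2) ∨ ~(p1 → p1))) ∨ (~p1 ∧ ((p3 → p2) ∧ p3)) = 7 ∨ 4 = 7
p2 ∨ p2 = 5 ∨ 5 = 5
(p2 ∨ p2) → p3 = 5 → 4 = 7
~((p2 ∨ p2) → p3) = ~7 = 1
((((p3 ↔ (p3 → p2)) ∨ (p3 ∨ (p3 → p2))) ∧ (((p3 ↔ p1) → p2) ∨ ~(p1 → p1))) ∨ (~p1 ∧ ((p3 → p2) ∧ p3))) → ~((p2 ∨ p2) → p3) = 7 → 1 = 2

2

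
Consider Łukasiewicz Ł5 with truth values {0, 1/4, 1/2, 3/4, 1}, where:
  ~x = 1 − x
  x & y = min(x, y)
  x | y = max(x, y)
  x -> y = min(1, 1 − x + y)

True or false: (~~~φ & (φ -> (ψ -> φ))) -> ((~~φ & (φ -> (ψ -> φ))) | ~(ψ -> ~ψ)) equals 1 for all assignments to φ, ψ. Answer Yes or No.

No

Counterexample: take φ = 0, ψ = 0.
~φ = ~0 = 1
~~φ = ~1 = 0
~~~φ = ~0 = 1
ψ -> φ = 0 -> 0 = 1
φ -> (ψ -> φ) = 0 -> 1 = 1
~~~φ & (φ -> (ψ -> φ)) = 1 & 1 = 1
~φ = ~0 = 1
~~φ = ~1 = 0
ψ -> φ = 0 -> 0 = 1
φ -> (ψ -> φ) = 0 -> 1 = 1
~~φ & (φ -> (ψ -> φ)) = 0 & 1 = 0
~ψ = ~0 = 1
ψ -> ~ψ = 0 -> 1 = 1
~(ψ -> ~ψ) = ~1 = 0
(~~φ & (φ -> (ψ -> φ))) | ~(ψ -> ~ψ) = 0 | 0 = 0
(~~~φ & (φ -> (ψ -> φ))) -> ((~~φ & (φ -> (ψ -> φ))) | ~(ψ -> ~ψ)) = 1 -> 0 = 0
This gives 0 ≠ 1.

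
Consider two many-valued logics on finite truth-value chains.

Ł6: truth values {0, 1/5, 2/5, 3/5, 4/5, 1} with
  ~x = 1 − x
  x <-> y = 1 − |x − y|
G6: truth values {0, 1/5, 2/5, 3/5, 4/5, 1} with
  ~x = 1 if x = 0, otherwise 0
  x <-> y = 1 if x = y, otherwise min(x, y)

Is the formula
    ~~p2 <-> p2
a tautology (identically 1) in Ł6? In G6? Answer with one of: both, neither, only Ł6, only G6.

only Ł6

In Ł6: every assignment gives 1 — tautology.
In G6: at p2 = 1/5 the value is 1/5 — not a tautology.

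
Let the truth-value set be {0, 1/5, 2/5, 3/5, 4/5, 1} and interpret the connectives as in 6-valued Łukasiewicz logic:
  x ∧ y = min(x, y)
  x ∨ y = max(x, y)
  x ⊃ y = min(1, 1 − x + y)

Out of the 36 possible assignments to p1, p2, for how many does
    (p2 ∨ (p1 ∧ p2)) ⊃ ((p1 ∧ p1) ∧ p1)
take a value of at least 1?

21

value 1: 21 assignments (counts)
value 4/5: 5 assignments
value 3/5: 4 assignments
value 2/5: 3 assignments
value 1/5: 2 assignments
value 0: 1 assignment
So 21 of the 36 assignments meet the threshold.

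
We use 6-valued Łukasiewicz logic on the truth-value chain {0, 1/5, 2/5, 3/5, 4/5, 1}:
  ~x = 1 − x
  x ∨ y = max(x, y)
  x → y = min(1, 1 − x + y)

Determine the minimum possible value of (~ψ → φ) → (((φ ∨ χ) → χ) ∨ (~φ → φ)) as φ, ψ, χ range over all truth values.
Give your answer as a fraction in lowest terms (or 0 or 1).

4/5

Take φ = 1/5, ψ = 4/5, χ = 0:
~ψ = ~4/5 = 1/5
~ψ → φ = 1/5 → 1/5 = 1
φ ∨ χ = 1/5 ∨ 0 = 1/5
(φ ∨ χ) → χ = 1/5 → 0 = 4/5
~φ = ~1/5 = 4/5
~φ → φ = 4/5 → 1/5 = 2/5
((φ ∨ χ) → χ) ∨ (~φ → φ) = 4/5 ∨ 2/5 = 4/5
(~ψ → φ) → (((φ ∨ χ) → χ) ∨ (~φ → φ)) = 1 → 4/5 = 4/5
No assignment yields a value below 4/5, so this is the minimum.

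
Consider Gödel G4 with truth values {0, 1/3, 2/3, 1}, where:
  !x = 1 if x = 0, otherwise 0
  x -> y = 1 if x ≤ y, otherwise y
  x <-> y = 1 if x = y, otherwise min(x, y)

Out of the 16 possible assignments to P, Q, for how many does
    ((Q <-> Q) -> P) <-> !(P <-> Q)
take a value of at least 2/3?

P = 0, Q = 0 ↦ 1  ≥
P = 0, Q = 1/3 ↦ 0  <
P = 0, Q = 2/3 ↦ 0  <
P = 0, Q = 1 ↦ 0  <
P = 1/3, Q = 0 ↦ 1/3  <
P = 1/3, Q = 1/3 ↦ 0  <
P = 1/3, Q = 2/3 ↦ 0  <
P = 1/3, Q = 1 ↦ 0  <
P = 2/3, Q = 0 ↦ 2/3  ≥
P = 2/3, Q = 1/3 ↦ 0  <
P = 2/3, Q = 2/3 ↦ 0  <
P = 2/3, Q = 1 ↦ 0  <
P = 1, Q = 0 ↦ 1  ≥
P = 1, Q = 1/3 ↦ 0  <
P = 1, Q = 2/3 ↦ 0  <
P = 1, Q = 1 ↦ 0  <
So 3 of the 16 assignments meet the threshold.

3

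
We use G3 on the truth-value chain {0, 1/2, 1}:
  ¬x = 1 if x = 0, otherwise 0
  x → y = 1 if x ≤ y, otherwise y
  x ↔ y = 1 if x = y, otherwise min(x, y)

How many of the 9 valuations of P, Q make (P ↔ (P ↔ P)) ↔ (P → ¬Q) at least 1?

1

P = 0, Q = 0 ↦ 0  <
P = 0, Q = 1/2 ↦ 0  <
P = 0, Q = 1 ↦ 0  <
P = 1/2, Q = 0 ↦ 1/2  <
P = 1/2, Q = 1/2 ↦ 0  <
P = 1/2, Q = 1 ↦ 0  <
P = 1, Q = 0 ↦ 1  ≥
P = 1, Q = 1/2 ↦ 0  <
P = 1, Q = 1 ↦ 0  <
So 1 of the 9 assignments meets the threshold.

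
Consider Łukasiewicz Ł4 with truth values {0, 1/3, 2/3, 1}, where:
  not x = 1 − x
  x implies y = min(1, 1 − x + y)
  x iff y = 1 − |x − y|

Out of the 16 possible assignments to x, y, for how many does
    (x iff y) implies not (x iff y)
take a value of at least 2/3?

12

x = 0, y = 0 ↦ 0  <
x = 0, y = 1/3 ↦ 2/3  ≥
x = 0, y = 2/3 ↦ 1  ≥
x = 0, y = 1 ↦ 1  ≥
x = 1/3, y = 0 ↦ 2/3  ≥
x = 1/3, y = 1/3 ↦ 0  <
x = 1/3, y = 2/3 ↦ 2/3  ≥
x = 1/3, y = 1 ↦ 1  ≥
x = 2/3, y = 0 ↦ 1  ≥
x = 2/3, y = 1/3 ↦ 2/3  ≥
x = 2/3, y = 2/3 ↦ 0  <
x = 2/3, y = 1 ↦ 2/3  ≥
x = 1, y = 0 ↦ 1  ≥
x = 1, y = 1/3 ↦ 1  ≥
x = 1, y = 2/3 ↦ 2/3  ≥
x = 1, y = 1 ↦ 0  <
So 12 of the 16 assignments meet the threshold.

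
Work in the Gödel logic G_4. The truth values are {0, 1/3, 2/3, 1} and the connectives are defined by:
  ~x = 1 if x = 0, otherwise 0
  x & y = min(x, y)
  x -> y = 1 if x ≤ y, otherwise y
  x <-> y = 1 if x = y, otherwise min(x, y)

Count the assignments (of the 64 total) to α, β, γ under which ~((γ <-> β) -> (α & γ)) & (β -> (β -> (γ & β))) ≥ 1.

value 1: 10 assignments (counts)
value 2/3: 1 assignment
value 1/3: 2 assignments
value 0: 51 assignments
So 10 of the 64 assignments meet the threshold.

10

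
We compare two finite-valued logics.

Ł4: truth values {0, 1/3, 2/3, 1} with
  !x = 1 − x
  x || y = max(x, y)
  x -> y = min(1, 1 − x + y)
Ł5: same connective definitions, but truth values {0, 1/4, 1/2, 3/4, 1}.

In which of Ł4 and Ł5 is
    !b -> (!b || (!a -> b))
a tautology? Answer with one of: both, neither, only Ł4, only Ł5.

both

In Ł4: every assignment gives 1 — tautology.
In Ł5: every assignment gives 1 — tautology.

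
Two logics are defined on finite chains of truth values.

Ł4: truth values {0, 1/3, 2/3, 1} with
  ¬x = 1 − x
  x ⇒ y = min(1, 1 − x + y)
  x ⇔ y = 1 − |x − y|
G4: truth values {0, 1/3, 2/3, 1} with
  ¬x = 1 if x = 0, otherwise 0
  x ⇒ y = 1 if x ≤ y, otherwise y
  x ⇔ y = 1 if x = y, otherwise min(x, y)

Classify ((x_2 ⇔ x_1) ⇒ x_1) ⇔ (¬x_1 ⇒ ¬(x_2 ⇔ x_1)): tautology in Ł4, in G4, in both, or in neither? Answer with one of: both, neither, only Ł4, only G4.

In Ł4: every assignment gives 1 — tautology.
In G4: at x_1 = 1/3, x_2 = 1/3 the value is 1/3 — not a tautology.

only Ł4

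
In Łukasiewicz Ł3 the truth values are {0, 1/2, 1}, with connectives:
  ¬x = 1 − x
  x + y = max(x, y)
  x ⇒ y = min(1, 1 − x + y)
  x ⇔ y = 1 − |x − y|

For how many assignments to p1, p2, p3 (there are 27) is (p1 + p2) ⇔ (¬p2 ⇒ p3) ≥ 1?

16

value 1: 16 assignments (counts)
value 1/2: 9 assignments
value 0: 2 assignments
So 16 of the 27 assignments meet the threshold.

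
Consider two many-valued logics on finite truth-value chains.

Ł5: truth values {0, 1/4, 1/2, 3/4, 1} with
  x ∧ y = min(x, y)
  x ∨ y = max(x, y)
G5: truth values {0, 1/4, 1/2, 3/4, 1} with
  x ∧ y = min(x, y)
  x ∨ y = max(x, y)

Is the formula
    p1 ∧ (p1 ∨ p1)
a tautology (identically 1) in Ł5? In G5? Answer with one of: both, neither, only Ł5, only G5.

neither

In Ł5: at p1 = 0 the value is 0 — not a tautology.
In G5: at p1 = 0 the value is 0 — not a tautology.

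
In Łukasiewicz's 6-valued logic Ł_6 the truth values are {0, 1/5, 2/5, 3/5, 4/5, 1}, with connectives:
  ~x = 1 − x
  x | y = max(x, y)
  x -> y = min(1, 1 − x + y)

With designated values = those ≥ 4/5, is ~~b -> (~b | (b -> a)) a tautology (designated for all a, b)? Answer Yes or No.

Counterexample: take a = 0, b = 4/5.
~b = ~4/5 = 1/5
~~b = ~1/5 = 4/5
~b = ~4/5 = 1/5
b -> a = 4/5 -> 0 = 1/5
~b | (b -> a) = 1/5 | 1/5 = 1/5
~~b -> (~b | (b -> a)) = 4/5 -> 1/5 = 2/5
This gives 2/5, which is below 4/5.

No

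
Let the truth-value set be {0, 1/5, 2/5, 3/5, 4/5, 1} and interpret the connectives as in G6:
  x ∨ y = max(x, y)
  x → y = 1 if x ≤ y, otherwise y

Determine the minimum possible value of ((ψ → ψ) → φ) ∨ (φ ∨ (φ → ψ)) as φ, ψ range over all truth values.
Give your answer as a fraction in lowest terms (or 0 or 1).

Take φ = 1/5, ψ = 0:
ψ → ψ = 0 → 0 = 1
(ψ → ψ) → φ = 1 → 1/5 = 1/5
φ → ψ = 1/5 → 0 = 0
φ ∨ (φ → ψ) = 1/5 ∨ 0 = 1/5
((ψ → ψ) → φ) ∨ (φ ∨ (φ → ψ)) = 1/5 ∨ 1/5 = 1/5
No assignment yields a value below 1/5, so this is the minimum.

1/5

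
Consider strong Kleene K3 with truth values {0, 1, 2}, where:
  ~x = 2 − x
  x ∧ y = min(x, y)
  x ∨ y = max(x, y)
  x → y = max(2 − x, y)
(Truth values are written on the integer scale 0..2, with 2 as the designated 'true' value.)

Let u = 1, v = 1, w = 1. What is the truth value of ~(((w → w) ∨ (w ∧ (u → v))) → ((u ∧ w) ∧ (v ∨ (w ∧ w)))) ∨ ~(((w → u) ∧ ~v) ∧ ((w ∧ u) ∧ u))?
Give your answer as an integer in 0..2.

1

w → w = 1 → 1 = 1
u → v = 1 → 1 = 1
w ∧ (u → v) = 1 ∧ 1 = 1
(w → w) ∨ (w ∧ (u → v)) = 1 ∨ 1 = 1
u ∧ w = 1 ∧ 1 = 1
w ∧ w = 1 ∧ 1 = 1
v ∨ (w ∧ w) = 1 ∨ 1 = 1
(u ∧ w) ∧ (v ∨ (w ∧ w)) = 1 ∧ 1 = 1
((w → w) ∨ (w ∧ (u → v))) → ((u ∧ w) ∧ (v ∨ (w ∧ w))) = 1 → 1 = 1
~(((w → w) ∨ (w ∧ (u → v))) → ((u ∧ w) ∧ (v ∨ (w ∧ w)))) = ~1 = 1
w → u = 1 → 1 = 1
~v = ~1 = 1
(w → u) ∧ ~v = 1 ∧ 1 = 1
w ∧ u = 1 ∧ 1 = 1
(w ∧ u) ∧ u = 1 ∧ 1 = 1
((w → u) ∧ ~v) ∧ ((w ∧ u) ∧ u) = 1 ∧ 1 = 1
~(((w → u) ∧ ~v) ∧ ((w ∧ u) ∧ u)) = ~1 = 1
~(((w → w) ∨ (w ∧ (u → v))) → ((u ∧ w) ∧ (v ∨ (w ∧ w)))) ∨ ~(((w → u) ∧ ~v) ∧ ((w ∧ u) ∧ u)) = 1 ∨ 1 = 1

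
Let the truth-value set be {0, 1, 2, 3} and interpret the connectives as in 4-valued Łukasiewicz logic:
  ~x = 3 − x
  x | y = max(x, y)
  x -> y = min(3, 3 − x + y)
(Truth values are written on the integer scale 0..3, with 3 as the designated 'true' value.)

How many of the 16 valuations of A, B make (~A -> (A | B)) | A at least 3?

11

A = 0, B = 0 ↦ 0  <
A = 0, B = 1 ↦ 1  <
A = 0, B = 2 ↦ 2  <
A = 0, B = 3 ↦ 3  ≥
A = 1, B = 0 ↦ 2  <
A = 1, B = 1 ↦ 2  <
A = 1, B = 2 ↦ 3  ≥
A = 1, B = 3 ↦ 3  ≥
A = 2, B = 0 ↦ 3  ≥
A = 2, B = 1 ↦ 3  ≥
A = 2, B = 2 ↦ 3  ≥
A = 2, B = 3 ↦ 3  ≥
A = 3, B = 0 ↦ 3  ≥
A = 3, B = 1 ↦ 3  ≥
A = 3, B = 2 ↦ 3  ≥
A = 3, B = 3 ↦ 3  ≥
So 11 of the 16 assignments meet the threshold.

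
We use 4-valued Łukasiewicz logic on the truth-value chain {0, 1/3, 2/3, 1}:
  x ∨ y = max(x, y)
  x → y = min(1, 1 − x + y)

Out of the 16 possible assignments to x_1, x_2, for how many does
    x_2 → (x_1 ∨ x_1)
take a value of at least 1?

x_1 = 0, x_2 = 0 ↦ 1  ≥
x_1 = 0, x_2 = 1/3 ↦ 2/3  <
x_1 = 0, x_2 = 2/3 ↦ 1/3  <
x_1 = 0, x_2 = 1 ↦ 0  <
x_1 = 1/3, x_2 = 0 ↦ 1  ≥
x_1 = 1/3, x_2 = 1/3 ↦ 1  ≥
x_1 = 1/3, x_2 = 2/3 ↦ 2/3  <
x_1 = 1/3, x_2 = 1 ↦ 1/3  <
x_1 = 2/3, x_2 = 0 ↦ 1  ≥
x_1 = 2/3, x_2 = 1/3 ↦ 1  ≥
x_1 = 2/3, x_2 = 2/3 ↦ 1  ≥
x_1 = 2/3, x_2 = 1 ↦ 2/3  <
x_1 = 1, x_2 = 0 ↦ 1  ≥
x_1 = 1, x_2 = 1/3 ↦ 1  ≥
x_1 = 1, x_2 = 2/3 ↦ 1  ≥
x_1 = 1, x_2 = 1 ↦ 1  ≥
So 10 of the 16 assignments meet the threshold.

10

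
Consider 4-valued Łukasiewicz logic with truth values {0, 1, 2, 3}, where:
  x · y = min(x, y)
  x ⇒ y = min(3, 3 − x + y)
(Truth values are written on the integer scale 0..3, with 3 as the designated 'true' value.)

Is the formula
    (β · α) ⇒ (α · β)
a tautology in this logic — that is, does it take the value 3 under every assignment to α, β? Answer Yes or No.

α = 0, β = 0 ↦ 3
α = 0, β = 1 ↦ 3
α = 0, β = 2 ↦ 3
α = 0, β = 3 ↦ 3
α = 1, β = 0 ↦ 3
α = 1, β = 1 ↦ 3
α = 1, β = 2 ↦ 3
α = 1, β = 3 ↦ 3
α = 2, β = 0 ↦ 3
α = 2, β = 1 ↦ 3
α = 2, β = 2 ↦ 3
α = 2, β = 3 ↦ 3
α = 3, β = 0 ↦ 3
α = 3, β = 1 ↦ 3
α = 3, β = 2 ↦ 3
α = 3, β = 3 ↦ 3
Every assignment gives a value ≥ 3.

Yes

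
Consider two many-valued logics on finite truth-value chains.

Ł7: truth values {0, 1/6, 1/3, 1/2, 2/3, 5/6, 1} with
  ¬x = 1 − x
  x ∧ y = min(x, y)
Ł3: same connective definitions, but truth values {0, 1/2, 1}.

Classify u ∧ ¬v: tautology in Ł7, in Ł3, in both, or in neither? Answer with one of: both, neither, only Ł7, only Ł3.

In Ł7: at u = 0, v = 0 the value is 0 — not a tautology.
In Ł3: at u = 0, v = 0 the value is 0 — not a tautology.

neither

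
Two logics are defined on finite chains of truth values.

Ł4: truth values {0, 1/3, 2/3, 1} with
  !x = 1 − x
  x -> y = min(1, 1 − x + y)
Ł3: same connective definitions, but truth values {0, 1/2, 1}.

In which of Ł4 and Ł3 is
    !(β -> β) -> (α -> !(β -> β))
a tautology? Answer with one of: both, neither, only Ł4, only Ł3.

In Ł4: every assignment gives 1 — tautology.
In Ł3: every assignment gives 1 — tautology.

both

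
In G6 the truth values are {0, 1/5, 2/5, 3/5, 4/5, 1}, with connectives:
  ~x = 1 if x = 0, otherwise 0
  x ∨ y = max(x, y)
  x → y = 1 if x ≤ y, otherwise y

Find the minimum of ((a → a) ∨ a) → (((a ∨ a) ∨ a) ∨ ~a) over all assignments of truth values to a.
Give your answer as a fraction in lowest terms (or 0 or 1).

1/5

Take a = 1/5:
a → a = 1/5 → 1/5 = 1
(a → a) ∨ a = 1 ∨ 1/5 = 1
a ∨ a = 1/5 ∨ 1/5 = 1/5
(a ∨ a) ∨ a = 1/5 ∨ 1/5 = 1/5
~a = ~1/5 = 0
((a ∨ a) ∨ a) ∨ ~a = 1/5 ∨ 0 = 1/5
((a → a) ∨ a) → (((a ∨ a) ∨ a) ∨ ~a) = 1 → 1/5 = 1/5
No assignment yields a value below 1/5, so this is the minimum.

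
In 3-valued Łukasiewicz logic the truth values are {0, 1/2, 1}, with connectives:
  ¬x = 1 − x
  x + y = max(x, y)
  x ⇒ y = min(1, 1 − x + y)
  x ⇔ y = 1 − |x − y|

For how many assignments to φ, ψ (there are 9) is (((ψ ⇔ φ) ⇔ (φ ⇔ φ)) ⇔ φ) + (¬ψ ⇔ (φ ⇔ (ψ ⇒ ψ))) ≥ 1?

φ = 0, ψ = 0 ↦ 0  <
φ = 0, ψ = 1/2 ↦ 1/2  <
φ = 0, ψ = 1 ↦ 1  ≥
φ = 1/2, ψ = 0 ↦ 1  ≥
φ = 1/2, ψ = 1/2 ↦ 1  ≥
φ = 1/2, ψ = 1 ↦ 1  ≥
φ = 1, ψ = 0 ↦ 1  ≥
φ = 1, ψ = 1/2 ↦ 1/2  <
φ = 1, ψ = 1 ↦ 1  ≥
So 6 of the 9 assignments meet the threshold.

6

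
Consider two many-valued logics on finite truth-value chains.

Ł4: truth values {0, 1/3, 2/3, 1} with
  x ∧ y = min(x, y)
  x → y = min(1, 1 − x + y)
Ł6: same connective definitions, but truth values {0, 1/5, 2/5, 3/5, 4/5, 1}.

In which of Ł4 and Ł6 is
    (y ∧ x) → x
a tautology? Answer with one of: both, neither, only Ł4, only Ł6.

both

In Ł4: every assignment gives 1 — tautology.
In Ł6: every assignment gives 1 — tautology.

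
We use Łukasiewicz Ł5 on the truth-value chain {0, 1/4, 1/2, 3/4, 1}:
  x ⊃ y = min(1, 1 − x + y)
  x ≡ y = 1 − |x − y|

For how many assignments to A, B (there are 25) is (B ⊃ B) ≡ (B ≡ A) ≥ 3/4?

value 1: 5 assignments (counts)
value 3/4: 8 assignments (counts)
value 1/2: 6 assignments
value 1/4: 4 assignments
value 0: 2 assignments
So 13 of the 25 assignments meet the threshold.

13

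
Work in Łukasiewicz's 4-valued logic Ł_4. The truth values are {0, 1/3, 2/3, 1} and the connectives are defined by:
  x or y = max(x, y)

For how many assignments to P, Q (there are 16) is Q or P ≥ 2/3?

12

P = 0, Q = 0 ↦ 0  <
P = 0, Q = 1/3 ↦ 1/3  <
P = 0, Q = 2/3 ↦ 2/3  ≥
P = 0, Q = 1 ↦ 1  ≥
P = 1/3, Q = 0 ↦ 1/3  <
P = 1/3, Q = 1/3 ↦ 1/3  <
P = 1/3, Q = 2/3 ↦ 2/3  ≥
P = 1/3, Q = 1 ↦ 1  ≥
P = 2/3, Q = 0 ↦ 2/3  ≥
P = 2/3, Q = 1/3 ↦ 2/3  ≥
P = 2/3, Q = 2/3 ↦ 2/3  ≥
P = 2/3, Q = 1 ↦ 1  ≥
P = 1, Q = 0 ↦ 1  ≥
P = 1, Q = 1/3 ↦ 1  ≥
P = 1, Q = 2/3 ↦ 1  ≥
P = 1, Q = 1 ↦ 1  ≥
So 12 of the 16 assignments meet the threshold.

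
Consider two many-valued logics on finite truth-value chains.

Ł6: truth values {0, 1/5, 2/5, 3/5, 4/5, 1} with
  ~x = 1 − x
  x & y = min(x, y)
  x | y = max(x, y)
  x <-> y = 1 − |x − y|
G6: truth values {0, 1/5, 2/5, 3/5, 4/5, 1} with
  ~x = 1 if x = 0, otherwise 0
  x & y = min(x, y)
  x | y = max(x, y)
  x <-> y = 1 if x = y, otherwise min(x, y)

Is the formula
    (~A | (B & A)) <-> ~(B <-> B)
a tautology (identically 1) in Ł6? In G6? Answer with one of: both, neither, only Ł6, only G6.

In Ł6: at A = 0, B = 0 the value is 0 — not a tautology.
In G6: at A = 0, B = 0 the value is 0 — not a tautology.

neither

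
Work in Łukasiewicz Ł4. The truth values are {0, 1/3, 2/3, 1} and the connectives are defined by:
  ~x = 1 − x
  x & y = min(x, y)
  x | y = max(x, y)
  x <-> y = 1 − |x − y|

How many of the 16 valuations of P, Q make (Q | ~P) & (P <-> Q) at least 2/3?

P = 0, Q = 0 ↦ 1  ≥
P = 0, Q = 1/3 ↦ 2/3  ≥
P = 0, Q = 2/3 ↦ 1/3  <
P = 0, Q = 1 ↦ 0  <
P = 1/3, Q = 0 ↦ 2/3  ≥
P = 1/3, Q = 1/3 ↦ 2/3  ≥
P = 1/3, Q = 2/3 ↦ 2/3  ≥
P = 1/3, Q = 1 ↦ 1/3  <
P = 2/3, Q = 0 ↦ 1/3  <
P = 2/3, Q = 1/3 ↦ 1/3  <
P = 2/3, Q = 2/3 ↦ 2/3  ≥
P = 2/3, Q = 1 ↦ 2/3  ≥
P = 1, Q = 0 ↦ 0  <
P = 1, Q = 1/3 ↦ 1/3  <
P = 1, Q = 2/3 ↦ 2/3  ≥
P = 1, Q = 1 ↦ 1  ≥
So 9 of the 16 assignments meet the threshold.

9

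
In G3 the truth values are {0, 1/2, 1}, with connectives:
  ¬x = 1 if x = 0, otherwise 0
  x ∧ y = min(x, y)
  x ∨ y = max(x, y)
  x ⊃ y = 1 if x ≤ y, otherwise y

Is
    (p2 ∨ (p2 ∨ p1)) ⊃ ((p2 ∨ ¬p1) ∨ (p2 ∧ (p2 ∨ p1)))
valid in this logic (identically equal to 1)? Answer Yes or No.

No

Counterexample: take p1 = 1/2, p2 = 0.
p2 ∨ p1 = 0 ∨ 1/2 = 1/2
p2 ∨ (p2 ∨ p1) = 0 ∨ 1/2 = 1/2
¬p1 = ¬1/2 = 0
p2 ∨ ¬p1 = 0 ∨ 0 = 0
p2 ∨ p1 = 0 ∨ 1/2 = 1/2
p2 ∧ (p2 ∨ p1) = 0 ∧ 1/2 = 0
(p2 ∨ ¬p1) ∨ (p2 ∧ (p2 ∨ p1)) = 0 ∨ 0 = 0
(p2 ∨ (p2 ∨ p1)) ⊃ ((p2 ∨ ¬p1) ∨ (p2 ∧ (p2 ∨ p1))) = 1/2 ⊃ 0 = 0
This gives 0 ≠ 1.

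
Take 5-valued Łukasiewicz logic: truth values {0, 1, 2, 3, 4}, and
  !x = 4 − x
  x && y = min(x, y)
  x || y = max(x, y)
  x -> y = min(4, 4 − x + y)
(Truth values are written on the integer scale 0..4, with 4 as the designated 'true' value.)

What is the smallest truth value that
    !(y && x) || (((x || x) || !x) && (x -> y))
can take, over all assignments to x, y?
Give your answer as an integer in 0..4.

2

Take x = 2, y = 2:
y && x = 2 && 2 = 2
!(y && x) = !2 = 2
x || x = 2 || 2 = 2
!x = !2 = 2
(x || x) || !x = 2 || 2 = 2
x -> y = 2 -> 2 = 4
((x || x) || !x) && (x -> y) = 2 && 4 = 2
!(y && x) || (((x || x) || !x) && (x -> y)) = 2 || 2 = 2
No assignment yields a value below 2, so this is the minimum.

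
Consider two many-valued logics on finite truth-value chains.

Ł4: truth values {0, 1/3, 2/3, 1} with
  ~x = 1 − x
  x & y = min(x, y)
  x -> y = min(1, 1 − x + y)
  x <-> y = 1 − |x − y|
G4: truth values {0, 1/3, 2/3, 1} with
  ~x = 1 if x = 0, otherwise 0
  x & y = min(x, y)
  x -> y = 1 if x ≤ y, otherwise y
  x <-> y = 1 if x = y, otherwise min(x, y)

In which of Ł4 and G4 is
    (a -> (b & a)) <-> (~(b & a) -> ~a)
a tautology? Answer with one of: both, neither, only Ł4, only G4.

only Ł4

In Ł4: every assignment gives 1 — tautology.
In G4: at a = 2/3, b = 1/3 the value is 1/3 — not a tautology.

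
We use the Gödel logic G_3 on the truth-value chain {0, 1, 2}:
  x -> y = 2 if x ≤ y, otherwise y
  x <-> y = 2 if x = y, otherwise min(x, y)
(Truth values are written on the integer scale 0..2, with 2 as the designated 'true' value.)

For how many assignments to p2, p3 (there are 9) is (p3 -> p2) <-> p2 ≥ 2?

6

p2 = 0, p3 = 0 ↦ 0  <
p2 = 0, p3 = 1 ↦ 2  ≥
p2 = 0, p3 = 2 ↦ 2  ≥
p2 = 1, p3 = 0 ↦ 1  <
p2 = 1, p3 = 1 ↦ 1  <
p2 = 1, p3 = 2 ↦ 2  ≥
p2 = 2, p3 = 0 ↦ 2  ≥
p2 = 2, p3 = 1 ↦ 2  ≥
p2 = 2, p3 = 2 ↦ 2  ≥
So 6 of the 9 assignments meet the threshold.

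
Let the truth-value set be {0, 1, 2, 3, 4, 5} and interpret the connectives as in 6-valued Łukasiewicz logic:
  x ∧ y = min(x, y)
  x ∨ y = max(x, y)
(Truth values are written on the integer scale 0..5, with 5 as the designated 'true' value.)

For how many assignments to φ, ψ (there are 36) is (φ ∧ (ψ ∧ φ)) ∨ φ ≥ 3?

value 5: 6 assignments (counts)
value 4: 6 assignments (counts)
value 3: 6 assignments (counts)
value 2: 6 assignments
value 1: 6 assignments
value 0: 6 assignments
So 18 of the 36 assignments meet the threshold.

18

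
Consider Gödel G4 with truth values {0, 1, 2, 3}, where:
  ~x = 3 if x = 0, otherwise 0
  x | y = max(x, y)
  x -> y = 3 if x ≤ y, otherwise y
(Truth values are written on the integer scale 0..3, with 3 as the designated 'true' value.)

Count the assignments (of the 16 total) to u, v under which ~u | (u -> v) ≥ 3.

u = 0, v = 0 ↦ 3  ≥
u = 0, v = 1 ↦ 3  ≥
u = 0, v = 2 ↦ 3  ≥
u = 0, v = 3 ↦ 3  ≥
u = 1, v = 0 ↦ 0  <
u = 1, v = 1 ↦ 3  ≥
u = 1, v = 2 ↦ 3  ≥
u = 1, v = 3 ↦ 3  ≥
u = 2, v = 0 ↦ 0  <
u = 2, v = 1 ↦ 1  <
u = 2, v = 2 ↦ 3  ≥
u = 2, v = 3 ↦ 3  ≥
u = 3, v = 0 ↦ 0  <
u = 3, v = 1 ↦ 1  <
u = 3, v = 2 ↦ 2  <
u = 3, v = 3 ↦ 3  ≥
So 10 of the 16 assignments meet the threshold.

10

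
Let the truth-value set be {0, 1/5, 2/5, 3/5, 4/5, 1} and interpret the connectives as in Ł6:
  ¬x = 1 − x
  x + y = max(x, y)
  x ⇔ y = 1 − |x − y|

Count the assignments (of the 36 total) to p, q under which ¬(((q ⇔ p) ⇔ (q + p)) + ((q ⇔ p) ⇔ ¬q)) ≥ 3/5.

3

value 1: 1 assignment (counts)
value 3/5: 2 assignments (counts)
value 2/5: 5 assignments
value 1/5: 15 assignments
value 0: 13 assignments
So 3 of the 36 assignments meet the threshold.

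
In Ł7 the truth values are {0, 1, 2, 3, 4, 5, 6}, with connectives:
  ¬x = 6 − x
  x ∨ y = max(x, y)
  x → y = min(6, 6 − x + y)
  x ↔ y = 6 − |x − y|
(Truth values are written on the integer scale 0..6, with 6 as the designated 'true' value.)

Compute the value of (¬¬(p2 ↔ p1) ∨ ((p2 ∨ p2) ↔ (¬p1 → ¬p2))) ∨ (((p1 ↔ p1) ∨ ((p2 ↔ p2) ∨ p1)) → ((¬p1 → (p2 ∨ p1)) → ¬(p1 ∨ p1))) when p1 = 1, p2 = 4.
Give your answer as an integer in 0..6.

p2 ↔ p1 = 4 ↔ 1 = 3
¬(p2 ↔ p1) = ¬3 = 3
¬¬(p2 ↔ p1) = ¬3 = 3
p2 ∨ p2 = 4 ∨ 4 = 4
¬p1 = ¬1 = 5
¬p2 = ¬4 = 2
¬p1 → ¬p2 = 5 → 2 = 3
(p2 ∨ p2) ↔ (¬p1 → ¬p2) = 4 ↔ 3 = 5
¬¬(p2 ↔ p1) ∨ ((p2 ∨ p2) ↔ (¬p1 → ¬p2)) = 3 ∨ 5 = 5
p1 ↔ p1 = 1 ↔ 1 = 6
p2 ↔ p2 = 4 ↔ 4 = 6
(p2 ↔ p2) ∨ p1 = 6 ∨ 1 = 6
(p1 ↔ p1) ∨ ((p2 ↔ p2) ∨ p1) = 6 ∨ 6 = 6
¬p1 = ¬1 = 5
p2 ∨ p1 = 4 ∨ 1 = 4
¬p1 → (p2 ∨ p1) = 5 → 4 = 5
p1 ∨ p1 = 1 ∨ 1 = 1
¬(p1 ∨ p1) = ¬1 = 5
(¬p1 → (p2 ∨ p1)) → ¬(p1 ∨ p1) = 5 → 5 = 6
((p1 ↔ p1) ∨ ((p2 ↔ p2) ∨ p1)) → ((¬p1 → (p2 ∨ p1)) → ¬(p1 ∨ p1)) = 6 → 6 = 6
(¬¬(p2 ↔ p1) ∨ ((p2 ∨ p2) ↔ (¬p1 → ¬p2))) ∨ (((p1 ↔ p1) ∨ ((p2 ↔ p2) ∨ p1)) → ((¬p1 → (p2 ∨ p1)) → ¬(p1 ∨ p1))) = 5 ∨ 6 = 6

6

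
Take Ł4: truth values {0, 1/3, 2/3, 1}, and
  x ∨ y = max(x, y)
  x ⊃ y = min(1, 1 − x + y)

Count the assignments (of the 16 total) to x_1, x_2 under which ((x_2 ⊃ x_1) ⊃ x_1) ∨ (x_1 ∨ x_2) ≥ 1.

7

x_1 = 0, x_2 = 0 ↦ 0  <
x_1 = 0, x_2 = 1/3 ↦ 1/3  <
x_1 = 0, x_2 = 2/3 ↦ 2/3  <
x_1 = 0, x_2 = 1 ↦ 1  ≥
x_1 = 1/3, x_2 = 0 ↦ 1/3  <
x_1 = 1/3, x_2 = 1/3 ↦ 1/3  <
x_1 = 1/3, x_2 = 2/3 ↦ 2/3  <
x_1 = 1/3, x_2 = 1 ↦ 1  ≥
x_1 = 2/3, x_2 = 0 ↦ 2/3  <
x_1 = 2/3, x_2 = 1/3 ↦ 2/3  <
x_1 = 2/3, x_2 = 2/3 ↦ 2/3  <
x_1 = 2/3, x_2 = 1 ↦ 1  ≥
x_1 = 1, x_2 = 0 ↦ 1  ≥
x_1 = 1, x_2 = 1/3 ↦ 1  ≥
x_1 = 1, x_2 = 2/3 ↦ 1  ≥
x_1 = 1, x_2 = 1 ↦ 1  ≥
So 7 of the 16 assignments meet the threshold.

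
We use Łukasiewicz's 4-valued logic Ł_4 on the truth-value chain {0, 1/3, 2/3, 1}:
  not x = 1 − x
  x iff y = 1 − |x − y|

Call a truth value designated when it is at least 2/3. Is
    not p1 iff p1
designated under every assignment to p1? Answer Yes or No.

Counterexample: take p1 = 0.
not p1 = not 0 = 1
not p1 iff p1 = 1 iff 0 = 0
This gives 0, which is below 2/3.

No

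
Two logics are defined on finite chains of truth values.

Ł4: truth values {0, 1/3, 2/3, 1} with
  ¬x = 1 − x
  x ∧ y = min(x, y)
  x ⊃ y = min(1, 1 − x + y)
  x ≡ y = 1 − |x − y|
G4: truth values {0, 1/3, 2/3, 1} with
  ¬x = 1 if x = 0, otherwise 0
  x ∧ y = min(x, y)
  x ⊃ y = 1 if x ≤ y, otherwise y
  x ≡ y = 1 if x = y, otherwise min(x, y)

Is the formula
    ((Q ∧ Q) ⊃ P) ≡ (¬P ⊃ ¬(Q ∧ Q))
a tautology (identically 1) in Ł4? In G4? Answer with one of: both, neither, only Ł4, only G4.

In Ł4: every assignment gives 1 — tautology.
In G4: at P = 1/3, Q = 2/3 the value is 1/3 — not a tautology.

only Ł4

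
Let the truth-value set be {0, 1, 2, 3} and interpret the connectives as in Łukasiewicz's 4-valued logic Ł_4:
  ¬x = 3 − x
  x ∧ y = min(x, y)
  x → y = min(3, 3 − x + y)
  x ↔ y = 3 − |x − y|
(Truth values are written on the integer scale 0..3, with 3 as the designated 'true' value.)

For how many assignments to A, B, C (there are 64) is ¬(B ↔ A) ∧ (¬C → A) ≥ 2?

value 3: 5 assignments (counts)
value 2: 14 assignments (counts)
value 1: 26 assignments
value 0: 19 assignments
So 19 of the 64 assignments meet the threshold.

19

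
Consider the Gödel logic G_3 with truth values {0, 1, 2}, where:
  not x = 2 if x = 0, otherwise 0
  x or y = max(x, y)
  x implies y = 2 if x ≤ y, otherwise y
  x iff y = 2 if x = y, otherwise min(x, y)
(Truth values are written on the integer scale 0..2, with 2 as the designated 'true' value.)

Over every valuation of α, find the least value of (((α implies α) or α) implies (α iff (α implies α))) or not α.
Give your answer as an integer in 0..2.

1

Take α = 1:
α implies α = 1 implies 1 = 2
(α implies α) or α = 2 or 1 = 2
α implies α = 1 implies 1 = 2
α iff (α implies α) = 1 iff 2 = 1
((α implies α) or α) implies (α iff (α implies α)) = 2 implies 1 = 1
not α = not 1 = 0
(((α implies α) or α) implies (α iff (α implies α))) or not α = 1 or 0 = 1
No assignment yields a value below 1, so this is the minimum.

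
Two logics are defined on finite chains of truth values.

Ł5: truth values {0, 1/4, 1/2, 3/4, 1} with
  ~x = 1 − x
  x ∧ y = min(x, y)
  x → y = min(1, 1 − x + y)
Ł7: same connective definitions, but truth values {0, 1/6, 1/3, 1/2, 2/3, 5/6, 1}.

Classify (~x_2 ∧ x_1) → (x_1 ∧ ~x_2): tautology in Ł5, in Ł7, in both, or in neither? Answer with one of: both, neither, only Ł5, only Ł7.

both

In Ł5: every assignment gives 1 — tautology.
In Ł7: every assignment gives 1 — tautology.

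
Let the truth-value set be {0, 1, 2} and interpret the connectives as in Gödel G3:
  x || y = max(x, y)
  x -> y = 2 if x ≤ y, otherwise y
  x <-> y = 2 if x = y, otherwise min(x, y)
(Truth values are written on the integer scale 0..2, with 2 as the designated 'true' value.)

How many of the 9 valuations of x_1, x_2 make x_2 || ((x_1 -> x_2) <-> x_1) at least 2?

x_1 = 0, x_2 = 0 ↦ 0  <
x_1 = 0, x_2 = 1 ↦ 1  <
x_1 = 0, x_2 = 2 ↦ 2  ≥
x_1 = 1, x_2 = 0 ↦ 0  <
x_1 = 1, x_2 = 1 ↦ 1  <
x_1 = 1, x_2 = 2 ↦ 2  ≥
x_1 = 2, x_2 = 0 ↦ 0  <
x_1 = 2, x_2 = 1 ↦ 1  <
x_1 = 2, x_2 = 2 ↦ 2  ≥
So 3 of the 9 assignments meet the threshold.

3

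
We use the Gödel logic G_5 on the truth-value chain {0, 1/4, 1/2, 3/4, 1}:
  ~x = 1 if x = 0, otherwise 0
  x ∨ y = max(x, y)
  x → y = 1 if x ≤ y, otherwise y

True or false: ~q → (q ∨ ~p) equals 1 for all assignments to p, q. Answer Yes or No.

No

Counterexample: take p = 1/4, q = 0.
~q = ~0 = 1
~p = ~1/4 = 0
q ∨ ~p = 0 ∨ 0 = 0
~q → (q ∨ ~p) = 1 → 0 = 0
This gives 0 ≠ 1.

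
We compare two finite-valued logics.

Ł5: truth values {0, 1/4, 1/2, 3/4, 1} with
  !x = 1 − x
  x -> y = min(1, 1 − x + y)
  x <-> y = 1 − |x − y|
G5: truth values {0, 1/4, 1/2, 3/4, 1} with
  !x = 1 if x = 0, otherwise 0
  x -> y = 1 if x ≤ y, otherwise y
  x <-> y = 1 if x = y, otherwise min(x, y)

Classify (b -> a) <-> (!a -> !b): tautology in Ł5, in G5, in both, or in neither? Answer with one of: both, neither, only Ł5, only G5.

only Ł5

In Ł5: every assignment gives 1 — tautology.
In G5: at a = 1/4, b = 1/2 the value is 1/4 — not a tautology.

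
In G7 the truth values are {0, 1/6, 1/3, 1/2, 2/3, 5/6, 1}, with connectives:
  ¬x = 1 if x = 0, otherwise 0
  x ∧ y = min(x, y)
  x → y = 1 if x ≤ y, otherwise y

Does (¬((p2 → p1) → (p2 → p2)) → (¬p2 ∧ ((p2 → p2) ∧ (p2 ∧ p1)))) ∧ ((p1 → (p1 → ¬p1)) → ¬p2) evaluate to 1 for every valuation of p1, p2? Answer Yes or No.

Counterexample: take p1 = 0, p2 = 1/6.
p2 → p1 = 1/6 → 0 = 0
p2 → p2 = 1/6 → 1/6 = 1
(p2 → p1) → (p2 → p2) = 0 → 1 = 1
¬((p2 → p1) → (p2 → p2)) = ¬1 = 0
¬p2 = ¬1/6 = 0
p2 → p2 = 1/6 → 1/6 = 1
p2 ∧ p1 = 1/6 ∧ 0 = 0
(p2 → p2) ∧ (p2 ∧ p1) = 1 ∧ 0 = 0
¬p2 ∧ ((p2 → p2) ∧ (p2 ∧ p1)) = 0 ∧ 0 = 0
¬((p2 → p1) → (p2 → p2)) → (¬p2 ∧ ((p2 → p2) ∧ (p2 ∧ p1))) = 0 → 0 = 1
¬p1 = ¬0 = 1
p1 → ¬p1 = 0 → 1 = 1
p1 → (p1 → ¬p1) = 0 → 1 = 1
¬p2 = ¬1/6 = 0
(p1 → (p1 → ¬p1)) → ¬p2 = 1 → 0 = 0
(¬((p2 → p1) → (p2 → p2)) → (¬p2 ∧ ((p2 → p2) ∧ (p2 ∧ p1)))) ∧ ((p1 → (p1 → ¬p1)) → ¬p2) = 1 ∧ 0 = 0
This gives 0 ≠ 1.

No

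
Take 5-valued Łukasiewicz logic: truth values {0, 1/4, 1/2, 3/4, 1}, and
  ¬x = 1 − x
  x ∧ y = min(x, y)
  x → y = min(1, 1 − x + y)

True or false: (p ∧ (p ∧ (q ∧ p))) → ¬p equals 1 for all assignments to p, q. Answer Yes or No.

No

Counterexample: take p = 3/4, q = 1/2.
q ∧ p = 1/2 ∧ 3/4 = 1/2
p ∧ (q ∧ p) = 3/4 ∧ 1/2 = 1/2
p ∧ (p ∧ (q ∧ p)) = 3/4 ∧ 1/2 = 1/2
¬p = ¬3/4 = 1/4
(p ∧ (p ∧ (q ∧ p))) → ¬p = 1/2 → 1/4 = 3/4
This gives 3/4 ≠ 1.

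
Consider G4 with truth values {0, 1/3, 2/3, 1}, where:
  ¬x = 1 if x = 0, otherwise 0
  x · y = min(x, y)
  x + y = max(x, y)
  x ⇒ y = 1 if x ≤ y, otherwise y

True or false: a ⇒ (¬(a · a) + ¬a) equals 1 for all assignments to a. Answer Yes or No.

No

Counterexample: take a = 1/3.
a · a = 1/3 · 1/3 = 1/3
¬(a · a) = ¬1/3 = 0
¬a = ¬1/3 = 0
¬(a · a) + ¬a = 0 + 0 = 0
a ⇒ (¬(a · a) + ¬a) = 1/3 ⇒ 0 = 0
This gives 0 ≠ 1.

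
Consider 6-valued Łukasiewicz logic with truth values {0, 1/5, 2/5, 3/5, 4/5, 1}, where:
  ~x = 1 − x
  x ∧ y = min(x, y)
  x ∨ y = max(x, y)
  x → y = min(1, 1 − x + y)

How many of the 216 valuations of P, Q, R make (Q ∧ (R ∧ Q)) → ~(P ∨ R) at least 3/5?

value 1: 126 assignments (counts)
value 4/5: 36 assignments (counts)
value 3/5: 20 assignments (counts)
value 2/5: 20 assignments
value 1/5: 8 assignments
value 0: 6 assignments
So 182 of the 216 assignments meet the threshold.

182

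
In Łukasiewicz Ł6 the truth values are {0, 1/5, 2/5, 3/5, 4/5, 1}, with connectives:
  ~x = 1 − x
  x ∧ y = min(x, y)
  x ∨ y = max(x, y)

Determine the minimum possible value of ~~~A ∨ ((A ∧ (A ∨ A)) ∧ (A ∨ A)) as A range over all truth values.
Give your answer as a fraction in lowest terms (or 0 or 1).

3/5

Take A = 2/5:
~A = ~2/5 = 3/5
~~A = ~3/5 = 2/5
~~~A = ~2/5 = 3/5
A ∨ A = 2/5 ∨ 2/5 = 2/5
A ∧ (A ∨ A) = 2/5 ∧ 2/5 = 2/5
A ∨ A = 2/5 ∨ 2/5 = 2/5
(A ∧ (A ∨ A)) ∧ (A ∨ A) = 2/5 ∧ 2/5 = 2/5
~~~A ∨ ((A ∧ (A ∨ A)) ∧ (A ∨ A)) = 3/5 ∨ 2/5 = 3/5
No assignment yields a value below 3/5, so this is the minimum.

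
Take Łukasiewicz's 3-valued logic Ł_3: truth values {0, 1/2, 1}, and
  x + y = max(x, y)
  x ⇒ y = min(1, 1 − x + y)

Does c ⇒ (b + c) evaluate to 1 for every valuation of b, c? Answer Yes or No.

Yes

b = 0, c = 0 ↦ 1
b = 0, c = 1/2 ↦ 1
b = 0, c = 1 ↦ 1
b = 1/2, c = 0 ↦ 1
b = 1/2, c = 1/2 ↦ 1
b = 1/2, c = 1 ↦ 1
b = 1, c = 0 ↦ 1
b = 1, c = 1/2 ↦ 1
b = 1, c = 1 ↦ 1
Every assignment gives a value ≥ 1.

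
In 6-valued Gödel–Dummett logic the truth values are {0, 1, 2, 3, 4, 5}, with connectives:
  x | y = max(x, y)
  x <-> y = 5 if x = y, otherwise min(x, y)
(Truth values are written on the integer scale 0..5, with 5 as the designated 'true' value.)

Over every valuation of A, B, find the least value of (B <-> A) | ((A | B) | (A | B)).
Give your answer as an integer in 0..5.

Take A = 0, B = 1:
B <-> A = 1 <-> 0 = 0
A | B = 0 | 1 = 1
A | B = 0 | 1 = 1
(A | B) | (A | B) = 1 | 1 = 1
(B <-> A) | ((A | B) | (A | B)) = 0 | 1 = 1
No assignment yields a value below 1, so this is the minimum.

1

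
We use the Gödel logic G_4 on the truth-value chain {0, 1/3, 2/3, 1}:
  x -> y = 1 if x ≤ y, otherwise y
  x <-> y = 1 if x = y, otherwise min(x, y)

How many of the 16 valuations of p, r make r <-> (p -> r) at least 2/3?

p = 0, r = 0 ↦ 0  <
p = 0, r = 1/3 ↦ 1/3  <
p = 0, r = 2/3 ↦ 2/3  ≥
p = 0, r = 1 ↦ 1  ≥
p = 1/3, r = 0 ↦ 1  ≥
p = 1/3, r = 1/3 ↦ 1/3  <
p = 1/3, r = 2/3 ↦ 2/3  ≥
p = 1/3, r = 1 ↦ 1  ≥
p = 2/3, r = 0 ↦ 1  ≥
p = 2/3, r = 1/3 ↦ 1  ≥
p = 2/3, r = 2/3 ↦ 2/3  ≥
p = 2/3, r = 1 ↦ 1  ≥
p = 1, r = 0 ↦ 1  ≥
p = 1, r = 1/3 ↦ 1  ≥
p = 1, r = 2/3 ↦ 1  ≥
p = 1, r = 1 ↦ 1  ≥
So 13 of the 16 assignments meet the threshold.

13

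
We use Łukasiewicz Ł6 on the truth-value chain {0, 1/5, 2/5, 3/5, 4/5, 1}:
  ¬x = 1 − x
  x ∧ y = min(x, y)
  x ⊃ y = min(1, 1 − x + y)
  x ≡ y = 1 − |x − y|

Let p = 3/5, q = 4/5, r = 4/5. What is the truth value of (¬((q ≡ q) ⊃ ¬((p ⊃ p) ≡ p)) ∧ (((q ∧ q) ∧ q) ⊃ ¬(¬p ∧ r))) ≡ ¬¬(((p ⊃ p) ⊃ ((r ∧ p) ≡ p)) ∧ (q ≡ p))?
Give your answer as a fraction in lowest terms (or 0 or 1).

4/5

q ≡ q = 4/5 ≡ 4/5 = 1
p ⊃ p = 3/5 ⊃ 3/5 = 1
(p ⊃ p) ≡ p = 1 ≡ 3/5 = 3/5
¬((p ⊃ p) ≡ p) = ¬3/5 = 2/5
(q ≡ q) ⊃ ¬((p ⊃ p) ≡ p) = 1 ⊃ 2/5 = 2/5
¬((q ≡ q) ⊃ ¬((p ⊃ p) ≡ p)) = ¬2/5 = 3/5
q ∧ q = 4/5 ∧ 4/5 = 4/5
(q ∧ q) ∧ q = 4/5 ∧ 4/5 = 4/5
¬p = ¬3/5 = 2/5
¬p ∧ r = 2/5 ∧ 4/5 = 2/5
¬(¬p ∧ r) = ¬2/5 = 3/5
((q ∧ q) ∧ q) ⊃ ¬(¬p ∧ r) = 4/5 ⊃ 3/5 = 4/5
¬((q ≡ q) ⊃ ¬((p ⊃ p) ≡ p)) ∧ (((q ∧ q) ∧ q) ⊃ ¬(¬p ∧ r)) = 3/5 ∧ 4/5 = 3/5
p ⊃ p = 3/5 ⊃ 3/5 = 1
r ∧ p = 4/5 ∧ 3/5 = 3/5
(r ∧ p) ≡ p = 3/5 ≡ 3/5 = 1
(p ⊃ p) ⊃ ((r ∧ p) ≡ p) = 1 ⊃ 1 = 1
q ≡ p = 4/5 ≡ 3/5 = 4/5
((p ⊃ p) ⊃ ((r ∧ p) ≡ p)) ∧ (q ≡ p) = 1 ∧ 4/5 = 4/5
¬(((p ⊃ p) ⊃ ((r ∧ p) ≡ p)) ∧ (q ≡ p)) = ¬4/5 = 1/5
¬¬(((p ⊃ p) ⊃ ((r ∧ p) ≡ p)) ∧ (q ≡ p)) = ¬1/5 = 4/5
(¬((q ≡ q) ⊃ ¬((p ⊃ p) ≡ p)) ∧ (((q ∧ q) ∧ q) ⊃ ¬(¬p ∧ r))) ≡ ¬¬(((p ⊃ p) ⊃ ((r ∧ p) ≡ p)) ∧ (q ≡ p)) = 3/5 ≡ 4/5 = 4/5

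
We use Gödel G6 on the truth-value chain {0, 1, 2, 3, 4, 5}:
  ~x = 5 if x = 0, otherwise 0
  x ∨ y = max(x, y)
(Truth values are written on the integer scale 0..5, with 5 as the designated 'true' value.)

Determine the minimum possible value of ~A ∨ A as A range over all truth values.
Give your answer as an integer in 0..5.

1

Take A = 1:
~A = ~1 = 0
~A ∨ A = 0 ∨ 1 = 1
No assignment yields a value below 1, so this is the minimum.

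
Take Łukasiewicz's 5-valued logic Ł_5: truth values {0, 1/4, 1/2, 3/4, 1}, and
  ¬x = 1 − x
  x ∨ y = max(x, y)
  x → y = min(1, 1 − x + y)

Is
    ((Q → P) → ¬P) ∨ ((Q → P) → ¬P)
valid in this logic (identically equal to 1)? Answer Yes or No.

No

Counterexample: take P = 1/4, Q = 0.
Q → P = 0 → 1/4 = 1
¬P = ¬1/4 = 3/4
(Q → P) → ¬P = 1 → 3/4 = 3/4
Q → P = 0 → 1/4 = 1
¬P = ¬1/4 = 3/4
(Q → P) → ¬P = 1 → 3/4 = 3/4
((Q → P) → ¬P) ∨ ((Q → P) → ¬P) = 3/4 ∨ 3/4 = 3/4
This gives 3/4 ≠ 1.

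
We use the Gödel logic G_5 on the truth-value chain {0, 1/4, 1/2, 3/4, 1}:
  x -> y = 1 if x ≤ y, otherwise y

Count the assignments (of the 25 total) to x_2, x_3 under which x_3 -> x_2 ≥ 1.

15

value 1: 15 assignments (counts)
value 3/4: 1 assignment
value 1/2: 2 assignments
value 1/4: 3 assignments
value 0: 4 assignments
So 15 of the 25 assignments meet the threshold.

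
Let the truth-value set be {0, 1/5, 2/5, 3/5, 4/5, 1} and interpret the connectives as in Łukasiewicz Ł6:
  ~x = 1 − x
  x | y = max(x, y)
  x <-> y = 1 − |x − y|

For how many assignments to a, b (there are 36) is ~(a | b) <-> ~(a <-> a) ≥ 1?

value 1: 11 assignments (counts)
value 4/5: 9 assignments
value 3/5: 7 assignments
value 2/5: 5 assignments
value 1/5: 3 assignments
value 0: 1 assignment
So 11 of the 36 assignments meet the threshold.

11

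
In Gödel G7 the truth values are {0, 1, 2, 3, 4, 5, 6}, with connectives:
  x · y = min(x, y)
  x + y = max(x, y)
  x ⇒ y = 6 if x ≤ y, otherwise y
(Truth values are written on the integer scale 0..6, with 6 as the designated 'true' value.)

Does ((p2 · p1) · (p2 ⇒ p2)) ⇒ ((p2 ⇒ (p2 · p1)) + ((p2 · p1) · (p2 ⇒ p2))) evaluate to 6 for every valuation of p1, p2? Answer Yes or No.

Yes

At p1 = 4, p2 = 6, for instance:
p2 · p1 = 6 · 4 = 4
p2 ⇒ p2 = 6 ⇒ 6 = 6
(p2 · p1) · (p2 ⇒ p2) = 4 · 6 = 4
p2 · p1 = 6 · 4 = 4
p2 ⇒ (p2 · p1) = 6 ⇒ 4 = 4
(p2 ⇒ (p2 · p1)) + ((p2 · p1) · (p2 ⇒ p2)) = 4 + 4 = 4
((p2 · p1) · (p2 ⇒ p2)) ⇒ ((p2 ⇒ (p2 · p1)) + ((p2 · p1) · (p2 ⇒ p2))) = 4 ⇒ 4 = 6
and checking the remaining 48 assignments likewise gives ≥ 6 in every case.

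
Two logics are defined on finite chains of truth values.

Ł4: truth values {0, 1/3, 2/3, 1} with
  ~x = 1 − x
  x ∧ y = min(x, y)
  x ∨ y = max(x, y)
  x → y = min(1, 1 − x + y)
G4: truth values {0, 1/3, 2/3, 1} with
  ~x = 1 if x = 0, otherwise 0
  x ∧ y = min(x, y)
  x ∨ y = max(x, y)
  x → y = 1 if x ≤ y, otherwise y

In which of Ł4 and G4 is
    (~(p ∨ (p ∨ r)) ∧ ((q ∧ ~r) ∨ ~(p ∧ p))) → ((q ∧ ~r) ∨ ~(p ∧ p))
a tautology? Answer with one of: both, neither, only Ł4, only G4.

In Ł4: every assignment gives 1 — tautology.
In G4: every assignment gives 1 — tautology.

both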